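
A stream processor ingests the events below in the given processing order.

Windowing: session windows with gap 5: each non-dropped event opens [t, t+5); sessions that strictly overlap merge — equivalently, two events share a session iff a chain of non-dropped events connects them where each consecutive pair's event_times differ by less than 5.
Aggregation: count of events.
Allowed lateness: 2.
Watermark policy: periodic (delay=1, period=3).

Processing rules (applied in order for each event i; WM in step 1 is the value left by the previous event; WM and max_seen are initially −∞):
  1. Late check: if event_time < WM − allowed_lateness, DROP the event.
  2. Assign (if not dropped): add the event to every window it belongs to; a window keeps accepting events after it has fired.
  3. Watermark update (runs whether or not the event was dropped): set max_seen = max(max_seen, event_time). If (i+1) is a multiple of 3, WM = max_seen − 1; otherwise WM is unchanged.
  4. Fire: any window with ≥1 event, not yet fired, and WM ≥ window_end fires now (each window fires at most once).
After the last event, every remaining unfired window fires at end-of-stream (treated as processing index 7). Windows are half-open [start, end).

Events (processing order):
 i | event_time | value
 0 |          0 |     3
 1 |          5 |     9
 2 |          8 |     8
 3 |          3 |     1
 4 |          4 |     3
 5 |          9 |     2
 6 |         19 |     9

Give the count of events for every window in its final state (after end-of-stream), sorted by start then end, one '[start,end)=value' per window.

i=0 t=0 v=3: → [0,5); WM=−∞
i=1 t=5 v=9: → [5,10); WM=−∞
i=2 t=8 v=8: → [5,13); WM=7
i=3 t=3 v=1: DROP (t<7-2); WM=7
i=4 t=4 v=3: DROP (t<7-2); WM=7
i=5 t=9 v=2: → [5,14); WM=8
i=6 t=19 v=9: → [19,24); WM=8

[0,5)=1 [5,14)=3 [19,24)=1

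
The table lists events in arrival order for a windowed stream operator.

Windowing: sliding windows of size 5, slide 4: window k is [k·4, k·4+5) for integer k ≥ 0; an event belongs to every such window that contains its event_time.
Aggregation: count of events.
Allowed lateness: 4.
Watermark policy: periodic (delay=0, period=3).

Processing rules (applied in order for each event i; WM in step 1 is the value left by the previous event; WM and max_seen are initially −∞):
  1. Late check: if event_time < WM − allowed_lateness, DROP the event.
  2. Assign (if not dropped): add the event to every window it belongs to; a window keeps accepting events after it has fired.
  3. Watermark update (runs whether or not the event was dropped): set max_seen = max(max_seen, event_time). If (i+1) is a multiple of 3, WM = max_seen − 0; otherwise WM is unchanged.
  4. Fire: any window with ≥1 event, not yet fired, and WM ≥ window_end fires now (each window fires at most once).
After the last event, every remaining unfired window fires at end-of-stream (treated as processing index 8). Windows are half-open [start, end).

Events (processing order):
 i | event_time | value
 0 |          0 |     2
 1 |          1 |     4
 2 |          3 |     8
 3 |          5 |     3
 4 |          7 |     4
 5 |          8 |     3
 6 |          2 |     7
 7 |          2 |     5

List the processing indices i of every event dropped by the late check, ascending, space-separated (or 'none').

i=0 t=0 v=2: → [0,5); WM=−∞
i=1 t=1 v=4: → [0,5); WM=−∞
i=2 t=3 v=8: → [0,5); WM=3
i=3 t=5 v=3: → [4,9); WM=3
i=4 t=7 v=4: → [4,9); WM=3
i=5 t=8 v=3: → [8,13),[4,9); WM=8; [0,5) fires=3
i=6 t=2 v=7: DROP (t<8-4); WM=8
i=7 t=2 v=5: DROP (t<8-4); WM=8

6 7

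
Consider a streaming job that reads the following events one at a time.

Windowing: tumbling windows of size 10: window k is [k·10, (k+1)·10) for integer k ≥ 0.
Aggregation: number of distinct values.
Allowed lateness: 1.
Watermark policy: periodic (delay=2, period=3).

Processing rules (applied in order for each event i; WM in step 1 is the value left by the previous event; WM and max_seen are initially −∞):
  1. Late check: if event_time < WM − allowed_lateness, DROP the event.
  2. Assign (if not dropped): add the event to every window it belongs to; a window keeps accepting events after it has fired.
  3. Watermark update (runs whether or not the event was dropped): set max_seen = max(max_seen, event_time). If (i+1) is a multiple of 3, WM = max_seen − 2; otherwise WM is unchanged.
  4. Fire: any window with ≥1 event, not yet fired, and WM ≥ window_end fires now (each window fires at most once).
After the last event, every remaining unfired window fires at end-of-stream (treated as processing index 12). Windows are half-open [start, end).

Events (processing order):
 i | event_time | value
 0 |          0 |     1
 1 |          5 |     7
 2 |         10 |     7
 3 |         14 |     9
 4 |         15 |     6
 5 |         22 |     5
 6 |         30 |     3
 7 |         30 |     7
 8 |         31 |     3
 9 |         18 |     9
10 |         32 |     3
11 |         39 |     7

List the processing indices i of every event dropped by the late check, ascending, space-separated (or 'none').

i=0 t=0 v=1: → [0,10); WM=−∞
i=1 t=5 v=7: → [0,10); WM=−∞
i=2 t=10 v=7: → [10,20); WM=8
i=3 t=14 v=9: → [10,20); WM=8
i=4 t=15 v=6: → [10,20); WM=8
i=5 t=22 v=5: → [20,30); WM=20; [0,10) fires=2 [10,20) fires=3
i=6 t=30 v=3: → [30,40); WM=20
i=7 t=30 v=7: → [30,40); WM=20
i=8 t=31 v=3: → [30,40); WM=29
i=9 t=18 v=9: DROP (t<29-1); WM=29
i=10 t=32 v=3: → [30,40); WM=29
i=11 t=39 v=7: → [30,40); WM=37; [20,30) fires=1

9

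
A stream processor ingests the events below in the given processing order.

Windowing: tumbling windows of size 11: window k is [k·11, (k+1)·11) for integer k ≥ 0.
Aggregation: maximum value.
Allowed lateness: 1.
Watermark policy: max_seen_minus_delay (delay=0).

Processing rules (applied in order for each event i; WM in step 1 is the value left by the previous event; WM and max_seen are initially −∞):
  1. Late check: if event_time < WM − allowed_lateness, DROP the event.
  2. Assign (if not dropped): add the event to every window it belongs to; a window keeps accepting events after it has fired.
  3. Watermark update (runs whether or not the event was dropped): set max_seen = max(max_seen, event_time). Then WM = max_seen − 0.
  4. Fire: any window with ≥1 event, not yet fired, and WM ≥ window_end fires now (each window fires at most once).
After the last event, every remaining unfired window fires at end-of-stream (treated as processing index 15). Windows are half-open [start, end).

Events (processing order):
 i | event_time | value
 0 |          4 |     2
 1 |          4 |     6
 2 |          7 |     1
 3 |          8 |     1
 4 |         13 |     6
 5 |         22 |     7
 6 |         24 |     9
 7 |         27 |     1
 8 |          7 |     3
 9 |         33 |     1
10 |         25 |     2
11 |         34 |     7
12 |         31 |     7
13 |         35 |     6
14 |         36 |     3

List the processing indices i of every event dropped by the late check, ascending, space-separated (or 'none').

8 10 12

i=0 t=4 v=2: → [0,11); WM=4
i=1 t=4 v=6: → [0,11); WM=4
i=2 t=7 v=1: → [0,11); WM=7
i=3 t=8 v=1: → [0,11); WM=8
i=4 t=13 v=6: → [11,22); WM=13; [0,11) fires=6
i=5 t=22 v=7: → [22,33); WM=22; [11,22) fires=6
i=6 t=24 v=9: → [22,33); WM=24
i=7 t=27 v=1: → [22,33); WM=27
i=8 t=7 v=3: DROP (t<27-1); WM=27
i=9 t=33 v=1: → [33,44); WM=33; [22,33) fires=9
i=10 t=25 v=2: DROP (t<33-1); WM=33
i=11 t=34 v=7: → [33,44); WM=34
i=12 t=31 v=7: DROP (t<34-1); WM=34
i=13 t=35 v=6: → [33,44); WM=35
i=14 t=36 v=3: → [33,44); WM=36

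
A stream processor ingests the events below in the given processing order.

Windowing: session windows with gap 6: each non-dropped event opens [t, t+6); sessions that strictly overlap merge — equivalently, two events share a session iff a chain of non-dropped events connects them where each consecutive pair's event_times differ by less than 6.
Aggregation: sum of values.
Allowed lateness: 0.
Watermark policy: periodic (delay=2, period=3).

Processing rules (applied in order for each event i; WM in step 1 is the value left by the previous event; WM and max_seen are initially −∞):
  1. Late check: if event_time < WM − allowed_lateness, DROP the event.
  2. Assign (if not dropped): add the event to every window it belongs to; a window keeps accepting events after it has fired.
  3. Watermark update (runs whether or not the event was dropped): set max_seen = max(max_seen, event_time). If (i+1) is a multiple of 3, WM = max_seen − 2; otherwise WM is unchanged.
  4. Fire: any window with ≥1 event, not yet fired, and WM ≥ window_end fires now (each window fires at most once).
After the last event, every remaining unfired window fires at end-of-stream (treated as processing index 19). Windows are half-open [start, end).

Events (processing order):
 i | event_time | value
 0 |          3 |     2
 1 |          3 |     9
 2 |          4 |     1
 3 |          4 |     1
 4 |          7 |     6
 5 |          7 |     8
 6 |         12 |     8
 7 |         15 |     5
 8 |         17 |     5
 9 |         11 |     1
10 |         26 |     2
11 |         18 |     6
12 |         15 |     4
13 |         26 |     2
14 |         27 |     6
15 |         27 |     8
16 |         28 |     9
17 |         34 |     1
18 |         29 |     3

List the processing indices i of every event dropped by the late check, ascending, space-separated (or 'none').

9 12 18

i=0 t=3 v=2: → [3,9); WM=−∞
i=1 t=3 v=9: → [3,9); WM=−∞
i=2 t=4 v=1: → [3,10); WM=2
i=3 t=4 v=1: → [3,10); WM=2
i=4 t=7 v=6: → [3,13); WM=2
i=5 t=7 v=8: → [3,13); WM=5
i=6 t=12 v=8: → [3,18); WM=5
i=7 t=15 v=5: → [3,21); WM=5
i=8 t=17 v=5: → [3,23); WM=15
i=9 t=11 v=1: DROP (t<15-0); WM=15
i=10 t=26 v=2: → [26,32); WM=15
i=11 t=18 v=6: → [3,24); WM=24
i=12 t=15 v=4: DROP (t<24-0); WM=24
i=13 t=26 v=2: → [26,32); WM=24
i=14 t=27 v=6: → [26,33); WM=25
i=15 t=27 v=8: → [26,33); WM=25
i=16 t=28 v=9: → [26,34); WM=25
i=17 t=34 v=1: → [34,40); WM=32
i=18 t=29 v=3: DROP (t<32-0); WM=32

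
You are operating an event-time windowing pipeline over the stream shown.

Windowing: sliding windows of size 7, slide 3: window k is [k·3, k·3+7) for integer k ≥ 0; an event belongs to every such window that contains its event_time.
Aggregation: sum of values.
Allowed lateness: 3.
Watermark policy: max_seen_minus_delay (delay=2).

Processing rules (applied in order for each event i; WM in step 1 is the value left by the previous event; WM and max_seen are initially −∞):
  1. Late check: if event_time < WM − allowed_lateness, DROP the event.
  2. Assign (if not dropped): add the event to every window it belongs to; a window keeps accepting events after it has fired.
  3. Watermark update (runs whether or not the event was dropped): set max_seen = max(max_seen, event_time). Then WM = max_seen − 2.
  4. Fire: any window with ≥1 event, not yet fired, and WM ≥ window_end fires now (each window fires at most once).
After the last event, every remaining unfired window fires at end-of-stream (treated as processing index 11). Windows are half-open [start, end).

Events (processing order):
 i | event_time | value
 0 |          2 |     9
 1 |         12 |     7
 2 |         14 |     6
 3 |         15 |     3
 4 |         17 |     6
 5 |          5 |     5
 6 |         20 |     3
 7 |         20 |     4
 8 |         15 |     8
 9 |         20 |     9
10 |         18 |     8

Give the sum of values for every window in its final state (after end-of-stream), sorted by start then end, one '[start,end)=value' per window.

[0,7)=9 [6,13)=7 [9,16)=24 [12,19)=38 [15,22)=41 [18,25)=24

i=0 t=2 v=9: → [0,7); WM=0
i=1 t=12 v=7: → [12,19),[9,16),[6,13); WM=10; [0,7) fires=9
i=2 t=14 v=6: → [12,19),[9,16); WM=12
i=3 t=15 v=3: → [15,22),[12,19),[9,16); WM=13; [6,13) fires=7
i=4 t=17 v=6: → [15,22),[12,19); WM=15
i=5 t=5 v=5: DROP (t<15-3); WM=15
i=6 t=20 v=3: → [18,25),[15,22); WM=18; [9,16) fires=16
i=7 t=20 v=4: → [18,25),[15,22); WM=18
i=8 t=15 v=8: → [15,22),[12,19),[9,16); WM=18
i=9 t=20 v=9: → [18,25),[15,22); WM=18
i=10 t=18 v=8: → [18,25),[15,22),[12,19); WM=18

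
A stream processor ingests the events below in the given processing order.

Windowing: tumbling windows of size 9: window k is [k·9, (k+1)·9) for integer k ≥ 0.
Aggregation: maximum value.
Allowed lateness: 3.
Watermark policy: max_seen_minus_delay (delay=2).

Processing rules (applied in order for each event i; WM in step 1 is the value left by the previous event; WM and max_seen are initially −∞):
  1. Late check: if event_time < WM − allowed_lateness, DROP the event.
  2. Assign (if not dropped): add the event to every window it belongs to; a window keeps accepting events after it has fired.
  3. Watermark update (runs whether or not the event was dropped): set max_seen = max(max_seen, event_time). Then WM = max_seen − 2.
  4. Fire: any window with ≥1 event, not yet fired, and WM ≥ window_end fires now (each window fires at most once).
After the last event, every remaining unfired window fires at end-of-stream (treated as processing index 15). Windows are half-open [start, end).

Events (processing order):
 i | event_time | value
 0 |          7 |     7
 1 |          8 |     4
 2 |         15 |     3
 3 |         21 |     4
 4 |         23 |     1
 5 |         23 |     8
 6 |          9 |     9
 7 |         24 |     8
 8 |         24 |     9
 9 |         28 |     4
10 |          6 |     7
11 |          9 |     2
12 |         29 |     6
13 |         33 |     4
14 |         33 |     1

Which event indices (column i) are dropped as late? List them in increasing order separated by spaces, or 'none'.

6 10 11

i=0 t=7 v=7: → [0,9); WM=5
i=1 t=8 v=4: → [0,9); WM=6
i=2 t=15 v=3: → [9,18); WM=13; [0,9) fires=7
i=3 t=21 v=4: → [18,27); WM=19; [9,18) fires=3
i=4 t=23 v=1: → [18,27); WM=21
i=5 t=23 v=8: → [18,27); WM=21
i=6 t=9 v=9: DROP (t<21-3); WM=21
i=7 t=24 v=8: → [18,27); WM=22
i=8 t=24 v=9: → [18,27); WM=22
i=9 t=28 v=4: → [27,36); WM=26
i=10 t=6 v=7: DROP (t<26-3); WM=26
i=11 t=9 v=2: DROP (t<26-3); WM=26
i=12 t=29 v=6: → [27,36); WM=27; [18,27) fires=9
i=13 t=33 v=4: → [27,36); WM=31
i=14 t=33 v=1: → [27,36); WM=31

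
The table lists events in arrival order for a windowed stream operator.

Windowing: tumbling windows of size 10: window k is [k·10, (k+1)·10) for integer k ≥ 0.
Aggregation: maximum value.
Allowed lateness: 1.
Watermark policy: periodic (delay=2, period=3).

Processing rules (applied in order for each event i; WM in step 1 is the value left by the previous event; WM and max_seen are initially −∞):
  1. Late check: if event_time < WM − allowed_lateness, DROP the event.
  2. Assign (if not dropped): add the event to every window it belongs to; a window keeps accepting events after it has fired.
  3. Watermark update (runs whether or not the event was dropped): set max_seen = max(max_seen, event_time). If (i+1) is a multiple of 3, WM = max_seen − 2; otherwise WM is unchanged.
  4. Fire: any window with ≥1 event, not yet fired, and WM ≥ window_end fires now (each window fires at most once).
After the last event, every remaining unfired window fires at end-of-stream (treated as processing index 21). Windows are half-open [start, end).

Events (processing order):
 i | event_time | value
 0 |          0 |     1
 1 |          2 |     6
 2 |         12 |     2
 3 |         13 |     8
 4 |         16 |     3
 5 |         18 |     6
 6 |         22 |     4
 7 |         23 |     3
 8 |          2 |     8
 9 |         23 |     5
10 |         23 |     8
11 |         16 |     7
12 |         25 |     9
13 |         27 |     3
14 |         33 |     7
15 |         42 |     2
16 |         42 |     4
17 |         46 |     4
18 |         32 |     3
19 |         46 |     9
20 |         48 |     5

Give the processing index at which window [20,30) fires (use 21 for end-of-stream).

14

i=0 t=0 v=1: → [0,10); WM=−∞
i=1 t=2 v=6: → [0,10); WM=−∞
i=2 t=12 v=2: → [10,20); WM=10; [0,10) fires=6
i=3 t=13 v=8: → [10,20); WM=10
i=4 t=16 v=3: → [10,20); WM=10
i=5 t=18 v=6: → [10,20); WM=16
i=6 t=22 v=4: → [20,30); WM=16
i=7 t=23 v=3: → [20,30); WM=16
i=8 t=2 v=8: DROP (t<16-1); WM=21; [10,20) fires=8
i=9 t=23 v=5: → [20,30); WM=21
i=10 t=23 v=8: → [20,30); WM=21
i=11 t=16 v=7: DROP (t<21-1); WM=21
i=12 t=25 v=9: → [20,30); WM=21
i=13 t=27 v=3: → [20,30); WM=21
i=14 t=33 v=7: → [30,40); WM=31; [20,30) fires=9
i=15 t=42 v=2: → [40,50); WM=31
i=16 t=42 v=4: → [40,50); WM=31
i=17 t=46 v=4: → [40,50); WM=44; [30,40) fires=7
i=18 t=32 v=3: DROP (t<44-1); WM=44
i=19 t=46 v=9: → [40,50); WM=44
i=20 t=48 v=5: → [40,50); WM=46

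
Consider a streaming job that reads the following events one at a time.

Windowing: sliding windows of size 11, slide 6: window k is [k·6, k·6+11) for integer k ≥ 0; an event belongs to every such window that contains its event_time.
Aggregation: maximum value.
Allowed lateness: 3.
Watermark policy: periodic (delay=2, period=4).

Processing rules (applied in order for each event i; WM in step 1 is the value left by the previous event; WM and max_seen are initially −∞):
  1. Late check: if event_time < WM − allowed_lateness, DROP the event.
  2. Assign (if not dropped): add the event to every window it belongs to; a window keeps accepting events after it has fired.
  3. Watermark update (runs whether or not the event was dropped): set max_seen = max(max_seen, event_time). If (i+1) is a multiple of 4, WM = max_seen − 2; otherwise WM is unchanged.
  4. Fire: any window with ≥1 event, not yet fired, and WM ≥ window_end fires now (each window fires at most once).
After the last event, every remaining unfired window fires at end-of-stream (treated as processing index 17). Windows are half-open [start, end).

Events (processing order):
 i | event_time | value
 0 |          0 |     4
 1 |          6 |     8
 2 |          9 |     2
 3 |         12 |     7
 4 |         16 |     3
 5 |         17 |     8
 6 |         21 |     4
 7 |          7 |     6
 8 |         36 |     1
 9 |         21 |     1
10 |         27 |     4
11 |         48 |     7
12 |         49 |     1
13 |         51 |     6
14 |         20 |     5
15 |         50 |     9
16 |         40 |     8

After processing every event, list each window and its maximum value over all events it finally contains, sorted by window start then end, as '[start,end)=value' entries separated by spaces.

i=0 t=0 v=4: → [0,11); WM=−∞
i=1 t=6 v=8: → [6,17),[0,11); WM=−∞
i=2 t=9 v=2: → [6,17),[0,11); WM=−∞
i=3 t=12 v=7: → [12,23),[6,17); WM=10
i=4 t=16 v=3: → [12,23),[6,17); WM=10
i=5 t=17 v=8: → [12,23); WM=10
i=6 t=21 v=4: → [18,29),[12,23); WM=10
i=7 t=7 v=6: → [6,17),[0,11); WM=19; [0,11) fires=8 [6,17) fires=8
i=8 t=36 v=1: → [36,47),[30,41); WM=19
i=9 t=21 v=1: → [18,29),[12,23); WM=19
i=10 t=27 v=4: → [24,35),[18,29); WM=19
i=11 t=48 v=7: → [48,59),[42,53); WM=46; [12,23) fires=8 [18,29) fires=4 [24,35) fires=4 [30,41) fires=1
i=12 t=49 v=1: → [48,59),[42,53); WM=46
i=13 t=51 v=6: → [48,59),[42,53); WM=46
i=14 t=20 v=5: DROP (t<46-3); WM=46
i=15 t=50 v=9: → [48,59),[42,53); WM=49; [36,47) fires=1
i=16 t=40 v=8: DROP (t<49-3); WM=49

[0,11)=8 [6,17)=8 [12,23)=8 [18,29)=4 [24,35)=4 [30,41)=1 [36,47)=1 [42,53)=9 [48,59)=9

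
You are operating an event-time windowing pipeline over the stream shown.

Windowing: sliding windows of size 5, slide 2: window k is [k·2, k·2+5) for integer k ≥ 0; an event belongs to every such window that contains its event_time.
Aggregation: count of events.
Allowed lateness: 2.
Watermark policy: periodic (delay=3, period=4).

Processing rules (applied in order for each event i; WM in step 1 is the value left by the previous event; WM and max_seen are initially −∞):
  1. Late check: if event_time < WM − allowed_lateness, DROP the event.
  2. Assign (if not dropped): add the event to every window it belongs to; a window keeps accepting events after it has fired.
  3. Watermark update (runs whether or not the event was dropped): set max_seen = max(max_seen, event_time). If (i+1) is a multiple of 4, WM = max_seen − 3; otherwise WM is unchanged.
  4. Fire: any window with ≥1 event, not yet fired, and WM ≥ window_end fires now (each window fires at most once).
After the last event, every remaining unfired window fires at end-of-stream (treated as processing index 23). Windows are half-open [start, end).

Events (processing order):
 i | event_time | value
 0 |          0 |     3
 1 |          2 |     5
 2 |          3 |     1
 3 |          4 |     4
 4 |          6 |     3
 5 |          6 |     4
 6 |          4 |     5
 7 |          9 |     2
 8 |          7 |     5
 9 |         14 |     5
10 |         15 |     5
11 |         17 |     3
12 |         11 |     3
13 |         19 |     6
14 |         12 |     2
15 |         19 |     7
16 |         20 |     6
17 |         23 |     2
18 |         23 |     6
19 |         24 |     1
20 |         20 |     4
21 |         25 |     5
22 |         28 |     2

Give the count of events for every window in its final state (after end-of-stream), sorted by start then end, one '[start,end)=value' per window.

i=0 t=0 v=3: → [0,5); WM=−∞
i=1 t=2 v=5: → [2,7),[0,5); WM=−∞
i=2 t=3 v=1: → [2,7),[0,5); WM=−∞
i=3 t=4 v=4: → [4,9),[2,7),[0,5); WM=1
i=4 t=6 v=3: → [6,11),[4,9),[2,7); WM=1
i=5 t=6 v=4: → [6,11),[4,9),[2,7); WM=1
i=6 t=4 v=5: → [4,9),[2,7),[0,5); WM=1
i=7 t=9 v=2: → [8,13),[6,11); WM=6; [0,5) fires=5
i=8 t=7 v=5: → [6,11),[4,9); WM=6
i=9 t=14 v=5: → [14,19),[12,17),[10,15); WM=6
i=10 t=15 v=5: → [14,19),[12,17); WM=6
i=11 t=17 v=3: → [16,21),[14,19); WM=14; [2,7) fires=6 [4,9) fires=5 [6,11) fires=4 [8,13) fires=1
i=12 t=11 v=3: DROP (t<14-2); WM=14
i=13 t=19 v=6: → [18,23),[16,21); WM=14
i=14 t=12 v=2: → [12,17),[10,15),[8,13); WM=14
i=15 t=19 v=7: → [18,23),[16,21); WM=16; [10,15) fires=2
i=16 t=20 v=6: → [20,25),[18,23),[16,21); WM=16
i=17 t=23 v=2: → [22,27),[20,25); WM=16
i=18 t=23 v=6: → [22,27),[20,25); WM=16
i=19 t=24 v=1: → [24,29),[22,27),[20,25); WM=21; [12,17) fires=3 [14,19) fires=3 [16,21) fires=4
i=20 t=20 v=4: → [20,25),[18,23),[16,21); WM=21
i=21 t=25 v=5: → [24,29),[22,27); WM=21
i=22 t=28 v=2: → [28,33),[26,31),[24,29); WM=21

[0,5)=5 [2,7)=6 [4,9)=5 [6,11)=4 [8,13)=2 [10,15)=2 [12,17)=3 [14,19)=3 [16,21)=5 [18,23)=4 [20,25)=5 [22,27)=4 [24,29)=3 [26,31)=1 [28,33)=1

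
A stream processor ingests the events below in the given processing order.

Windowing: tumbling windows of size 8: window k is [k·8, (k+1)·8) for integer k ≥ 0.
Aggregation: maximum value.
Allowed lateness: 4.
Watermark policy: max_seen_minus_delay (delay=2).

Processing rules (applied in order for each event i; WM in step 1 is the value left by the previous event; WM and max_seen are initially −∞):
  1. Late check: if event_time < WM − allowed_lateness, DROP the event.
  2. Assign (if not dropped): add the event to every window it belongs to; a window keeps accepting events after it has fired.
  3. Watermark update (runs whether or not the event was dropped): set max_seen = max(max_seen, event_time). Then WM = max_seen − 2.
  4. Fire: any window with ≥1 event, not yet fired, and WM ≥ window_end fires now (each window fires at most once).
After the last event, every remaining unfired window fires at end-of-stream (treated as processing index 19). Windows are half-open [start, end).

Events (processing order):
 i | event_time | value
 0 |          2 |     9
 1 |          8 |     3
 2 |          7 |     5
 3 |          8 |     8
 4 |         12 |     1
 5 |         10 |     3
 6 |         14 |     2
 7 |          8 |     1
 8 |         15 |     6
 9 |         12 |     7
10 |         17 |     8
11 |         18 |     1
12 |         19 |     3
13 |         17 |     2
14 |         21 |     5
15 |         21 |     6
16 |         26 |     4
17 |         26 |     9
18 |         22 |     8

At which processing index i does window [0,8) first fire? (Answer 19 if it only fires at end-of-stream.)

4

i=0 t=2 v=9: → [0,8); WM=0
i=1 t=8 v=3: → [8,16); WM=6
i=2 t=7 v=5: → [0,8); WM=6
i=3 t=8 v=8: → [8,16); WM=6
i=4 t=12 v=1: → [8,16); WM=10; [0,8) fires=9
i=5 t=10 v=3: → [8,16); WM=10
i=6 t=14 v=2: → [8,16); WM=12
i=7 t=8 v=1: → [8,16); WM=12
i=8 t=15 v=6: → [8,16); WM=13
i=9 t=12 v=7: → [8,16); WM=13
i=10 t=17 v=8: → [16,24); WM=15
i=11 t=18 v=1: → [16,24); WM=16; [8,16) fires=8
i=12 t=19 v=3: → [16,24); WM=17
i=13 t=17 v=2: → [16,24); WM=17
i=14 t=21 v=5: → [16,24); WM=19
i=15 t=21 v=6: → [16,24); WM=19
i=16 t=26 v=4: → [24,32); WM=24; [16,24) fires=8
i=17 t=26 v=9: → [24,32); WM=24
i=18 t=22 v=8: → [16,24); WM=24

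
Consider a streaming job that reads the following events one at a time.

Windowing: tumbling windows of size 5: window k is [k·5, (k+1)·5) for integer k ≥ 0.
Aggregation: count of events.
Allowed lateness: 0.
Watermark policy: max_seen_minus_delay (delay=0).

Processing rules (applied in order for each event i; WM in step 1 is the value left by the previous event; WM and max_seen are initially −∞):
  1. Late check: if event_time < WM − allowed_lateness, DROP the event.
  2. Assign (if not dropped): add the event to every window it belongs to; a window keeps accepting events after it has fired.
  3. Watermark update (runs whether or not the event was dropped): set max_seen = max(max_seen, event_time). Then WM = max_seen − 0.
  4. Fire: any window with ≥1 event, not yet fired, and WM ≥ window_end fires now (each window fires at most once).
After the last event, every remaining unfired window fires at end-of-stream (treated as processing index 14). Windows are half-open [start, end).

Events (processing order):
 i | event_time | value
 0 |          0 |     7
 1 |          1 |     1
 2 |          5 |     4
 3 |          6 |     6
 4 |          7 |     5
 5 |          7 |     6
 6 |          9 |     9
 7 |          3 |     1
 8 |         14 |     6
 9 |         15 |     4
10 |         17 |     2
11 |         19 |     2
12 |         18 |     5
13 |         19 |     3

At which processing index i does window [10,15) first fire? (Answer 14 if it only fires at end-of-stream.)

9

i=0 t=0 v=7: → [0,5); WM=0
i=1 t=1 v=1: → [0,5); WM=1
i=2 t=5 v=4: → [5,10); WM=5; [0,5) fires=2
i=3 t=6 v=6: → [5,10); WM=6
i=4 t=7 v=5: → [5,10); WM=7
i=5 t=7 v=6: → [5,10); WM=7
i=6 t=9 v=9: → [5,10); WM=9
i=7 t=3 v=1: DROP (t<9-0); WM=9
i=8 t=14 v=6: → [10,15); WM=14; [5,10) fires=5
i=9 t=15 v=4: → [15,20); WM=15; [10,15) fires=1
i=10 t=17 v=2: → [15,20); WM=17
i=11 t=19 v=2: → [15,20); WM=19
i=12 t=18 v=5: DROP (t<19-0); WM=19
i=13 t=19 v=3: → [15,20); WM=19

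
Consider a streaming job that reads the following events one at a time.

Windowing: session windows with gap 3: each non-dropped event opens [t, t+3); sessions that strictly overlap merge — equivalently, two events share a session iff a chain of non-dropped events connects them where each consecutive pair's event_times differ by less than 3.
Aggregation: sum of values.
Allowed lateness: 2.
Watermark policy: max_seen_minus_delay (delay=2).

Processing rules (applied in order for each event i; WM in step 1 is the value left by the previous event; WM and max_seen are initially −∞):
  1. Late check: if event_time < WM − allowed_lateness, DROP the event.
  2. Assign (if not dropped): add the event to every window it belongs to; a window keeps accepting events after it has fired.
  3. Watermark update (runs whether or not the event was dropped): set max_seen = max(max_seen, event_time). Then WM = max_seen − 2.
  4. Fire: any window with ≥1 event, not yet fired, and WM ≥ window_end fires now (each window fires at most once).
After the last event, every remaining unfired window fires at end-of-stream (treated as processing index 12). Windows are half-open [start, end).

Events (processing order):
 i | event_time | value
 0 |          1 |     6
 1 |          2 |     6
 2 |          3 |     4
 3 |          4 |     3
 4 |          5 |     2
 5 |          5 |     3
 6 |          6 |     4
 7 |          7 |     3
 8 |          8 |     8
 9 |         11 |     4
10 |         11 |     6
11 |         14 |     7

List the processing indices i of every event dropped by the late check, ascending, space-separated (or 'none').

i=0 t=1 v=6: → [1,4); WM=-1
i=1 t=2 v=6: → [1,5); WM=0
i=2 t=3 v=4: → [1,6); WM=1
i=3 t=4 v=3: → [1,7); WM=2
i=4 t=5 v=2: → [1,8); WM=3
i=5 t=5 v=3: → [1,8); WM=3
i=6 t=6 v=4: → [1,9); WM=4
i=7 t=7 v=3: → [1,10); WM=5
i=8 t=8 v=8: → [1,11); WM=6
i=9 t=11 v=4: → [11,14); WM=9
i=10 t=11 v=6: → [11,14); WM=9
i=11 t=14 v=7: → [14,17); WM=12

none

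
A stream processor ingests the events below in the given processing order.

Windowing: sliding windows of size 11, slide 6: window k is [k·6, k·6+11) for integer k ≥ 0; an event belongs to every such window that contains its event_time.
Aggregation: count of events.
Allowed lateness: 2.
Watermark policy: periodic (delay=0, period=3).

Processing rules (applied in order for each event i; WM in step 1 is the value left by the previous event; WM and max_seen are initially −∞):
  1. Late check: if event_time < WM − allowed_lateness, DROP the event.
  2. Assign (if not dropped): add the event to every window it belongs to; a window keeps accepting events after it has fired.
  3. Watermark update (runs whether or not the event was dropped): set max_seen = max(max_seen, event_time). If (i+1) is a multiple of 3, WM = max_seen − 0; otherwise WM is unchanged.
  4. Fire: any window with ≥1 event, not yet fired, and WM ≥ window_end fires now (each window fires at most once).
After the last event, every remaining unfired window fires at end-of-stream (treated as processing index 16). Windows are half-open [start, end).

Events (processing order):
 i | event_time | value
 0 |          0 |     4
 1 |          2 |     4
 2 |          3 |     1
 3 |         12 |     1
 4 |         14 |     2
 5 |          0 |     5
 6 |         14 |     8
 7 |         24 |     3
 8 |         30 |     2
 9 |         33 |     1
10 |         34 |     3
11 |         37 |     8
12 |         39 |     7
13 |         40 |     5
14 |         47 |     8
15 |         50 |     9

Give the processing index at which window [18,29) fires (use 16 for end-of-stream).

i=0 t=0 v=4: → [0,11); WM=−∞
i=1 t=2 v=4: → [0,11); WM=−∞
i=2 t=3 v=1: → [0,11); WM=3
i=3 t=12 v=1: → [12,23),[6,17); WM=3
i=4 t=14 v=2: → [12,23),[6,17); WM=3
i=5 t=0 v=5: DROP (t<3-2); WM=14; [0,11) fires=3
i=6 t=14 v=8: → [12,23),[6,17); WM=14
i=7 t=24 v=3: → [24,35),[18,29); WM=14
i=8 t=30 v=2: → [30,41),[24,35); WM=30; [6,17) fires=3 [12,23) fires=3 [18,29) fires=1
i=9 t=33 v=1: → [30,41),[24,35); WM=30
i=10 t=34 v=3: → [30,41),[24,35); WM=30
i=11 t=37 v=8: → [36,47),[30,41); WM=37; [24,35) fires=4
i=12 t=39 v=7: → [36,47),[30,41); WM=37
i=13 t=40 v=5: → [36,47),[30,41); WM=37
i=14 t=47 v=8: → [42,53); WM=47; [30,41) fires=6 [36,47) fires=3
i=15 t=50 v=9: → [48,59),[42,53); WM=47

8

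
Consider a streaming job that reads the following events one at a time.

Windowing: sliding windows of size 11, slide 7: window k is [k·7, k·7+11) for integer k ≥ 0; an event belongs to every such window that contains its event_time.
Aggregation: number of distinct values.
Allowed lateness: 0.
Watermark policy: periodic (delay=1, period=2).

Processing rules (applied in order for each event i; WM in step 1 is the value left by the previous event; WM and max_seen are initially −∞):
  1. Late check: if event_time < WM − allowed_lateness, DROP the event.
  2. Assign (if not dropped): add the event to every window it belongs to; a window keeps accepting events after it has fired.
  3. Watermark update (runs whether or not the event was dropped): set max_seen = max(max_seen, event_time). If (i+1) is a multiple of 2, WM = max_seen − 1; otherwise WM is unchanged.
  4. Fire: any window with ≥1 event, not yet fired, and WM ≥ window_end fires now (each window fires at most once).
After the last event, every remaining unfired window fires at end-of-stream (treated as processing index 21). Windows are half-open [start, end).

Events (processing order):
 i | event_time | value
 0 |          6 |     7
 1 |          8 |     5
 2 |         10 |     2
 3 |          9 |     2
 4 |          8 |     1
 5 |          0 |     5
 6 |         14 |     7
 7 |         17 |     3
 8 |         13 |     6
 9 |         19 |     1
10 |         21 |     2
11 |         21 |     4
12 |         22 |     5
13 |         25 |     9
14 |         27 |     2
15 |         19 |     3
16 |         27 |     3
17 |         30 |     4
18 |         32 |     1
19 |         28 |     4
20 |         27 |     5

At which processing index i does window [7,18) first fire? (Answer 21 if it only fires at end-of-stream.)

i=0 t=6 v=7: → [0,11); WM=−∞
i=1 t=8 v=5: → [7,18),[0,11); WM=7
i=2 t=10 v=2: → [7,18),[0,11); WM=7
i=3 t=9 v=2: → [7,18),[0,11); WM=9
i=4 t=8 v=1: DROP (t<9-0); WM=9
i=5 t=0 v=5: DROP (t<9-0); WM=9
i=6 t=14 v=7: → [14,25),[7,18); WM=9
i=7 t=17 v=3: → [14,25),[7,18); WM=16; [0,11) fires=3
i=8 t=13 v=6: DROP (t<16-0); WM=16
i=9 t=19 v=1: → [14,25); WM=18; [7,18) fires=4
i=10 t=21 v=2: → [21,32),[14,25); WM=18
i=11 t=21 v=4: → [21,32),[14,25); WM=20
i=12 t=22 v=5: → [21,32),[14,25); WM=20
i=13 t=25 v=9: → [21,32); WM=24
i=14 t=27 v=2: → [21,32); WM=24
i=15 t=19 v=3: DROP (t<24-0); WM=26; [14,25) fires=6
i=16 t=27 v=3: → [21,32); WM=26
i=17 t=30 v=4: → [28,39),[21,32); WM=29
i=18 t=32 v=1: → [28,39); WM=29
i=19 t=28 v=4: DROP (t<29-0); WM=31
i=20 t=27 v=5: DROP (t<31-0); WM=31

9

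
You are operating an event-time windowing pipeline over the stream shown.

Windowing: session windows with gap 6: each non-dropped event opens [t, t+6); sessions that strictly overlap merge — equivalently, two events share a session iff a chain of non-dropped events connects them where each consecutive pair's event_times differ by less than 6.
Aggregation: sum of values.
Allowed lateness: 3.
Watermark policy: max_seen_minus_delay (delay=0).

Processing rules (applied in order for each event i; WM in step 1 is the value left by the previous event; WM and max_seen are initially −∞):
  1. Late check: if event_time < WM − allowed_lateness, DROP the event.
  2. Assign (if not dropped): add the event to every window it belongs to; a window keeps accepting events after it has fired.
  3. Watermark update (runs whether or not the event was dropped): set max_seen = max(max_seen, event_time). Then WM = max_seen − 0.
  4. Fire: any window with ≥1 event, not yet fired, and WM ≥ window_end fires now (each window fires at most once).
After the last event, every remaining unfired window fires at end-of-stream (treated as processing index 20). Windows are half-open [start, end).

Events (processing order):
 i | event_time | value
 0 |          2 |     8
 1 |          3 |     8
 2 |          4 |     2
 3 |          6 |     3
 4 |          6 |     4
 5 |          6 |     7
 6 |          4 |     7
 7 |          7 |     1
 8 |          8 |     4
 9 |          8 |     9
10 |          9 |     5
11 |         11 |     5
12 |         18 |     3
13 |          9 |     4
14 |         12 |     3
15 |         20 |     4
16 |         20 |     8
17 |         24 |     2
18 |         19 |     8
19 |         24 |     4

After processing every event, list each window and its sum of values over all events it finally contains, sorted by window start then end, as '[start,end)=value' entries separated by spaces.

i=0 t=2 v=8: → [2,8); WM=2
i=1 t=3 v=8: → [2,9); WM=3
i=2 t=4 v=2: → [2,10); WM=4
i=3 t=6 v=3: → [2,12); WM=6
i=4 t=6 v=4: → [2,12); WM=6
i=5 t=6 v=7: → [2,12); WM=6
i=6 t=4 v=7: → [2,12); WM=6
i=7 t=7 v=1: → [2,13); WM=7
i=8 t=8 v=4: → [2,14); WM=8
i=9 t=8 v=9: → [2,14); WM=8
i=10 t=9 v=5: → [2,15); WM=9
i=11 t=11 v=5: → [2,17); WM=11
i=12 t=18 v=3: → [18,24); WM=18
i=13 t=9 v=4: DROP (t<18-3); WM=18
i=14 t=12 v=3: DROP (t<18-3); WM=18
i=15 t=20 v=4: → [18,26); WM=20
i=16 t=20 v=8: → [18,26); WM=20
i=17 t=24 v=2: → [18,30); WM=24
i=18 t=19 v=8: DROP (t<24-3); WM=24
i=19 t=24 v=4: → [18,30); WM=24

[2,17)=63 [18,30)=21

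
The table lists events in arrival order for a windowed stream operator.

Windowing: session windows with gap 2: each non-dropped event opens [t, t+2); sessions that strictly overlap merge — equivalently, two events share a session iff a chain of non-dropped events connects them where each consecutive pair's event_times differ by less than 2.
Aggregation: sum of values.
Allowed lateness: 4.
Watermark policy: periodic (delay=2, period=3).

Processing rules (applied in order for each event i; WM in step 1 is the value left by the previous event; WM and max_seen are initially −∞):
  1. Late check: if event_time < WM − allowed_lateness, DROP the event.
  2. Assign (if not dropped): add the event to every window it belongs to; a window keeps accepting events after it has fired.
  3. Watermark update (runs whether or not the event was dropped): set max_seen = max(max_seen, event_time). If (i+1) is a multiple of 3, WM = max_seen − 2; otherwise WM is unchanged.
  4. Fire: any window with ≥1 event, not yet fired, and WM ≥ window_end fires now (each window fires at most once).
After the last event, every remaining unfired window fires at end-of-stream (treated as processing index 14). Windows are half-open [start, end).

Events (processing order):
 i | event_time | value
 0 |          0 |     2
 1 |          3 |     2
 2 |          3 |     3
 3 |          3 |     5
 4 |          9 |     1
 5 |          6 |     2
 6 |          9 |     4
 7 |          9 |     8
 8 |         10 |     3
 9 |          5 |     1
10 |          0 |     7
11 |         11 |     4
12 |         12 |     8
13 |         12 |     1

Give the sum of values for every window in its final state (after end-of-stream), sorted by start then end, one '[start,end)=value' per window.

i=0 t=0 v=2: → [0,2); WM=−∞
i=1 t=3 v=2: → [3,5); WM=−∞
i=2 t=3 v=3: → [3,5); WM=1
i=3 t=3 v=5: → [3,5); WM=1
i=4 t=9 v=1: → [9,11); WM=1
i=5 t=6 v=2: → [6,8); WM=7
i=6 t=9 v=4: → [9,11); WM=7
i=7 t=9 v=8: → [9,11); WM=7
i=8 t=10 v=3: → [9,12); WM=8
i=9 t=5 v=1: → [5,8); WM=8
i=10 t=0 v=7: DROP (t<8-4); WM=8
i=11 t=11 v=4: → [9,13); WM=9
i=12 t=12 v=8: → [9,14); WM=9
i=13 t=12 v=1: → [9,14); WM=9

[0,2)=2 [3,5)=10 [5,8)=3 [9,14)=29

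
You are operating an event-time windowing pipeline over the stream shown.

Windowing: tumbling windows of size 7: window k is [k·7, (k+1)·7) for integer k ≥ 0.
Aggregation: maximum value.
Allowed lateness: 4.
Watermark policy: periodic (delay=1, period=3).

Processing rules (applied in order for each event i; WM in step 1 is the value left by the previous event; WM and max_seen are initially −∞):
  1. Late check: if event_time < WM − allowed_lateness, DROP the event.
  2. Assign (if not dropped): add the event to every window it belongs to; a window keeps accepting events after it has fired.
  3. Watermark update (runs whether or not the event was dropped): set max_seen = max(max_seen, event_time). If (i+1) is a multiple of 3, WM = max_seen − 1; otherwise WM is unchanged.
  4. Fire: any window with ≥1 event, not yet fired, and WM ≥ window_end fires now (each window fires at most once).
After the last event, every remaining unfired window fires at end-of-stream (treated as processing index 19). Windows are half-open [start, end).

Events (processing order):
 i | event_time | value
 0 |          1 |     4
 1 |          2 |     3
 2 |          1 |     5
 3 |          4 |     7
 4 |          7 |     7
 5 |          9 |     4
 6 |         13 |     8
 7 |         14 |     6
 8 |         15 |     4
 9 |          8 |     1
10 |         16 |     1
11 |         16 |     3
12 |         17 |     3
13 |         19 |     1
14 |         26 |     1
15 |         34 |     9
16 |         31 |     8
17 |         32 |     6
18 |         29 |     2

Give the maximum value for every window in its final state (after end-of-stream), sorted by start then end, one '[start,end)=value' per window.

[0,7)=7 [7,14)=8 [14,21)=6 [21,28)=1 [28,35)=9

i=0 t=1 v=4: → [0,7); WM=−∞
i=1 t=2 v=3: → [0,7); WM=−∞
i=2 t=1 v=5: → [0,7); WM=1
i=3 t=4 v=7: → [0,7); WM=1
i=4 t=7 v=7: → [7,14); WM=1
i=5 t=9 v=4: → [7,14); WM=8; [0,7) fires=7
i=6 t=13 v=8: → [7,14); WM=8
i=7 t=14 v=6: → [14,21); WM=8
i=8 t=15 v=4: → [14,21); WM=14; [7,14) fires=8
i=9 t=8 v=1: DROP (t<14-4); WM=14
i=10 t=16 v=1: → [14,21); WM=14
i=11 t=16 v=3: → [14,21); WM=15
i=12 t=17 v=3: → [14,21); WM=15
i=13 t=19 v=1: → [14,21); WM=15
i=14 t=26 v=1: → [21,28); WM=25; [14,21) fires=6
i=15 t=34 v=9: → [28,35); WM=25
i=16 t=31 v=8: → [28,35); WM=25
i=17 t=32 v=6: → [28,35); WM=33; [21,28) fires=1
i=18 t=29 v=2: → [28,35); WM=33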